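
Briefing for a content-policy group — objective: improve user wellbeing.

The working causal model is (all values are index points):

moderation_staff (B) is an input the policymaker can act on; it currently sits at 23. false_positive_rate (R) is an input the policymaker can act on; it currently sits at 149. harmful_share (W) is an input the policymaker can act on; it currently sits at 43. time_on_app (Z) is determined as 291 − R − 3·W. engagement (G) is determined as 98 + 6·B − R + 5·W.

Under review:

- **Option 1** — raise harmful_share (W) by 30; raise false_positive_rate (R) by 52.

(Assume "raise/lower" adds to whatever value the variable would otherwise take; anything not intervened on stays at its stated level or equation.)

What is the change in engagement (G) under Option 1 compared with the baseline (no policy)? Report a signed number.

98

Baseline:
  B = 23
  R = 149
  W = 43
  G = 98 + 6·23 − 149 + 5·43 = 302
Option 1 (W + 30, R + 52):
  B = 23
  R = 149 + 52 = 201
  W = 43 + 30 = 73
  G = 98 + 6·23 − 201 + 5·73 = 400
Change in G: 400 − 302 = 98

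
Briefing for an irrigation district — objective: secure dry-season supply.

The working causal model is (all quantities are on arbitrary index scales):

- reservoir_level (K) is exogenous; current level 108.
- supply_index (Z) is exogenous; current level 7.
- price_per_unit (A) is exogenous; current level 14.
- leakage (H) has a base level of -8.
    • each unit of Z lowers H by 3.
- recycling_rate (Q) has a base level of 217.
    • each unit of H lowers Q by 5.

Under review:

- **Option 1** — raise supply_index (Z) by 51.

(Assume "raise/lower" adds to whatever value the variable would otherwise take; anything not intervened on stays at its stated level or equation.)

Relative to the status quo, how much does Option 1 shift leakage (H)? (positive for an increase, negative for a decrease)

Baseline:
  Z = 7
  H = -8 − 3·7 = -29
Option 1 (Z + 51):
  Z = 7 + 51 = 58
  H = -8 − 3·58 = -182
Change in H: -182 − (-29) = -153

-153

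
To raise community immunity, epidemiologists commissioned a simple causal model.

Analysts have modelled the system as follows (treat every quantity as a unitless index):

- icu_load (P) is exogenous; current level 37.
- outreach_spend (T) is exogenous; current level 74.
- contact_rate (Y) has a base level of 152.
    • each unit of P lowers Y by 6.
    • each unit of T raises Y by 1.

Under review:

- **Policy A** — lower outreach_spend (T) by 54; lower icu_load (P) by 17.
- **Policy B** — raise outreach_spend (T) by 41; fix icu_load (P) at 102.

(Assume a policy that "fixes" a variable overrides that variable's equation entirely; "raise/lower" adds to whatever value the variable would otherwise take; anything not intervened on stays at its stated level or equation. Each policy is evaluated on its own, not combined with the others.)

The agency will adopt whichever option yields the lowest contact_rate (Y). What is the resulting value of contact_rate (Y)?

-345

Policy A (T − 54, P − 17):
  P = 37 − 17 = 20
  T = 74 − 54 = 20
  Y = 152 − 6·20 + 20 = 52
Policy B (T + 41, P := 102):
  P = 102
  T = 74 + 41 = 115
  Y = 152 − 6·102 + 115 = -345
Comparing — Policy A: Y=52, Policy B: Y=-345. Lowest is -345 (Policy B).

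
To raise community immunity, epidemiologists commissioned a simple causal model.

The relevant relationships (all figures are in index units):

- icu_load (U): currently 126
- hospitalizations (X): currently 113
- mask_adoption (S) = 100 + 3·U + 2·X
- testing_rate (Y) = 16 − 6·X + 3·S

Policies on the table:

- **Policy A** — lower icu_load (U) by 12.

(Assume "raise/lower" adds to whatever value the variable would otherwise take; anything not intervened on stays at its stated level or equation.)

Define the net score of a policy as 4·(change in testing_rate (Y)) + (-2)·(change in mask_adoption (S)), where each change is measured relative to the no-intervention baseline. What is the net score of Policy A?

Baseline:
  U = 126
  X = 113
  S = 100 + 3·126 + 2·113 = 704
  Y = 16 − 6·113 + 3·704 = 1450
Policy A (U − 12):
  U = 126 − 12 = 114
  X = 113
  S = 100 + 3·114 + 2·113 = 668
  Y = 16 − 6·113 + 3·668 = 1342
ΔY = 1342 − 1450 = -108; ΔS = 668 − 704 = -36
Score = 4·(-108) + (-2)·(-36) = -360

-360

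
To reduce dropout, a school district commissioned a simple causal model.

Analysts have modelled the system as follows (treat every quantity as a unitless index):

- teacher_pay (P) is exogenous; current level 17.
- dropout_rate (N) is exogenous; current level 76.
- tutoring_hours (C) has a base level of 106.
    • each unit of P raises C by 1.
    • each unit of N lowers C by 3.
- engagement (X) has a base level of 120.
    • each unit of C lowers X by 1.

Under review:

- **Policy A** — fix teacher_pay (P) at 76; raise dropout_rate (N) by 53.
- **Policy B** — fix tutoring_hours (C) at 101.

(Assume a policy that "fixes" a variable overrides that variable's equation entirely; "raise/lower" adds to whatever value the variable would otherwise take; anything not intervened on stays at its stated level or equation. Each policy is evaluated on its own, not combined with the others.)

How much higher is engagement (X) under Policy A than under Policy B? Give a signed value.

Policy A (P := 76, N + 53):
  P = 76
  N = 76 + 53 = 129
  C = 106 + 76 − 3·129 = -205
  X = 120 − (-205) = 325
Policy B (C := 101):
  P = 17
  N = 76
  C = 101
  X = 120 − 101 = 19
X: 325 − 19 = 306

306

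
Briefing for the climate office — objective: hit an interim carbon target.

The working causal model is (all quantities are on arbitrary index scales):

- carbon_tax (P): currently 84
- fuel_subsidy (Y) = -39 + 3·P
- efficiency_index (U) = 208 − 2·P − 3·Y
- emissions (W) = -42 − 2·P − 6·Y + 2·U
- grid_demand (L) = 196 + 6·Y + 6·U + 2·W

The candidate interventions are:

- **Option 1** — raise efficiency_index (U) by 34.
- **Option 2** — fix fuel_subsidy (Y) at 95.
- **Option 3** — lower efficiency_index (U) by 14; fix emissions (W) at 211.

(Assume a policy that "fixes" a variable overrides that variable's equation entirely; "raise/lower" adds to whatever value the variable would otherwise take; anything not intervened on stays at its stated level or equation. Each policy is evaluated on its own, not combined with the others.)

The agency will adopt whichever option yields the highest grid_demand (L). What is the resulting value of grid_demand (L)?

Option 1 (U + 34):
  P = 84
  Y = -39 + 3·84 = 213
  U = 208 − 2·84 − 3·213 (+34 from intervention) = -565
  W = -42 − 2·84 − 6·213 + 2·(-565) = -2618
  L = 196 + 6·213 + 6·(-565) + 2·(-2618) = -7152
Option 2 (Y := 95):
  P = 84
  Y = 95
  U = 208 − 2·84 − 3·95 = -245
  W = -42 − 2·84 − 6·95 + 2·(-245) = -1270
  L = 196 + 6·95 + 6·(-245) + 2·(-1270) = -3244
Option 3 (U − 14, W := 211):
  P = 84
  Y = -39 + 3·84 = 213
  U = 208 − 2·84 − 3·213 (−14 from intervention) = -613
  W = 211
  L = 196 + 6·213 + 6·(-613) + 2·211 = -1782
Comparing — Option 1: L=-7152, Option 2: L=-3244, Option 3: L=-1782. Highest is -1782 (Option 3).

-1782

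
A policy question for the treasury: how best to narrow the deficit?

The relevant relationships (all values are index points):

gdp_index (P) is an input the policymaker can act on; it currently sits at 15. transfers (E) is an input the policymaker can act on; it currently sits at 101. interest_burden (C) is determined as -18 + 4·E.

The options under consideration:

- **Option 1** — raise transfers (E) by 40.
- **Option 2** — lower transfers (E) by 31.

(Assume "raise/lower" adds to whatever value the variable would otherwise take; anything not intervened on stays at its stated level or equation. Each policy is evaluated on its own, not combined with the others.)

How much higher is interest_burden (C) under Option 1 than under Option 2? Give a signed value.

284

Option 1 (E + 40):
  E = 101 + 40 = 141
  C = -18 + 4·141 = 546
Option 2 (E − 31):
  E = 101 − 31 = 70
  C = -18 + 4·70 = 262
C: 546 − 262 = 284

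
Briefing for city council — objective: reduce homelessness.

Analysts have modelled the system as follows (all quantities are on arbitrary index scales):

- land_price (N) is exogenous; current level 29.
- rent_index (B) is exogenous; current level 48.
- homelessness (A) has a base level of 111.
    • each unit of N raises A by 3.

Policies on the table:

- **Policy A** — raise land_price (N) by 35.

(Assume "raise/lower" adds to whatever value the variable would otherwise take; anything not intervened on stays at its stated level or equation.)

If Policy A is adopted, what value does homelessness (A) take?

303

Policy A (N + 35):
  N = 29 + 35 = 64
  A = 111 + 3·64 = 303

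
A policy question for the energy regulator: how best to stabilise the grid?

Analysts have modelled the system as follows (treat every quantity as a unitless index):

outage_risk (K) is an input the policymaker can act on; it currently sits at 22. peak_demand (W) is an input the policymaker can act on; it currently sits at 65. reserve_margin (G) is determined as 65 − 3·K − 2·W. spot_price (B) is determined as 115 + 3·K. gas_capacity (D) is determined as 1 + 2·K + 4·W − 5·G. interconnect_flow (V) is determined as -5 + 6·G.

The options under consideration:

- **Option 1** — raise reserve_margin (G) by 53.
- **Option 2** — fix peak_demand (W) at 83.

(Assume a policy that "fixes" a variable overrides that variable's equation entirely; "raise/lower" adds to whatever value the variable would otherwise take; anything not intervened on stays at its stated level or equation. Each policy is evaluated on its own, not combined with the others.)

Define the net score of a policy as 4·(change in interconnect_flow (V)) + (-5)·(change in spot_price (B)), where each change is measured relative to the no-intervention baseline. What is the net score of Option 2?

Baseline:
  K = 22
  W = 65
  G = 65 − 3·22 − 2·65 = -131
  B = 115 + 3·22 = 181
  V = -5 + 6·(-131) = -791
Option 2 (W := 83):
  K = 22
  W = 83
  G = 65 − 3·22 − 2·83 = -167
  B = 115 + 3·22 = 181
  V = -5 + 6·(-167) = -1007
ΔV = -1007 − (-791) = -216; ΔB = 181 − 181 = 0
Score = 4·(-216) + (-5)·0 = -864

-864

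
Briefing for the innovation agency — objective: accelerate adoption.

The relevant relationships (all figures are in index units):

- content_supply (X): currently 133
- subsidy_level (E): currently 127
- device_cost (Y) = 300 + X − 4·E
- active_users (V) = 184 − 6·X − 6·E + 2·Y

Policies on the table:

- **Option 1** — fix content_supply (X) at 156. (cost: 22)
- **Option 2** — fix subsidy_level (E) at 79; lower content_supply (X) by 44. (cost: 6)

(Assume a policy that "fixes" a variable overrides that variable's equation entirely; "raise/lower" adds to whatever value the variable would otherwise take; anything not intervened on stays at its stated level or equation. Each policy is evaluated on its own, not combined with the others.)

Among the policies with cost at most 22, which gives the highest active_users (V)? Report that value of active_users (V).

Option 1 (X := 156):
  X = 156
  E = 127
  Y = 300 + 156 − 4·127 = -52
  V = 184 − 6·156 − 6·127 + 2·(-52) = -1618
Option 2 (E := 79, X − 44):
  X = 133 − 44 = 89
  E = 79
  Y = 300 + 89 − 4·79 = 73
  V = 184 − 6·89 − 6·79 + 2·73 = -678
Comparing — Option 1: V=-1618, Option 2: V=-678. Highest is -678 (Option 2).

-678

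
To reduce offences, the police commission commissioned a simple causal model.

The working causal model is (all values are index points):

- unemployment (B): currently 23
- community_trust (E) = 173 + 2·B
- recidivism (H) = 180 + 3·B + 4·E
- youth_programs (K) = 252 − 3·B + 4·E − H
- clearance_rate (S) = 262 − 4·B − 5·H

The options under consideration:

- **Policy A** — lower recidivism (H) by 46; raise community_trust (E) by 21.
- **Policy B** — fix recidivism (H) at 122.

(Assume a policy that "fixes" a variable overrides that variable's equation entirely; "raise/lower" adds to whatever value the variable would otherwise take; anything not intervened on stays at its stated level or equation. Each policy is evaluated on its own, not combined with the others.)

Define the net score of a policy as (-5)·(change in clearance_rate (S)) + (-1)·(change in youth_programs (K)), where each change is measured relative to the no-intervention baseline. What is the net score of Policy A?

Baseline:
  B = 23
  E = 173 + 2·23 = 219
  H = 180 + 3·23 + 4·219 = 1125
  K = 252 − 3·23 + 4·219 − 1125 = -66
  S = 262 − 4·23 − 5·1125 = -5455
Policy A (H − 46, E + 21):
  B = 23
  E = 173 + 2·23 (+21 from intervention) = 240
  H = 180 + 3·23 + 4·240 (−46 from intervention) = 1163
  K = 252 − 3·23 + 4·240 − 1163 = -20
  S = 262 − 4·23 − 5·1163 = -5645
ΔS = -5645 − (-5455) = -190; ΔK = -20 − (-66) = 46
Score = (-5)·(-190) + (-1)·46 = 904

904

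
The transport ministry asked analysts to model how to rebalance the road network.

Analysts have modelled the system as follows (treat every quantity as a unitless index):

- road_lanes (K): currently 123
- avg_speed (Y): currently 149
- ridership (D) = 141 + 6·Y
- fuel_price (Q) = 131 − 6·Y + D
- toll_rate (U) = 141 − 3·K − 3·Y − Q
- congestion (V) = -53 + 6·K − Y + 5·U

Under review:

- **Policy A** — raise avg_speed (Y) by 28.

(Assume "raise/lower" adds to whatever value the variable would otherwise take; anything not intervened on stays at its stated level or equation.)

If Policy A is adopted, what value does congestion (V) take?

-4647

Policy A (Y + 28):
  K = 123
  Y = 149 + 28 = 177
  D = 141 + 6·177 = 1203
  Q = 131 − 6·177 + 1203 = 272
  U = 141 − 3·123 − 3·177 − 272 = -1031
  V = -53 + 6·123 − 177 + 5·(-1031) = -4647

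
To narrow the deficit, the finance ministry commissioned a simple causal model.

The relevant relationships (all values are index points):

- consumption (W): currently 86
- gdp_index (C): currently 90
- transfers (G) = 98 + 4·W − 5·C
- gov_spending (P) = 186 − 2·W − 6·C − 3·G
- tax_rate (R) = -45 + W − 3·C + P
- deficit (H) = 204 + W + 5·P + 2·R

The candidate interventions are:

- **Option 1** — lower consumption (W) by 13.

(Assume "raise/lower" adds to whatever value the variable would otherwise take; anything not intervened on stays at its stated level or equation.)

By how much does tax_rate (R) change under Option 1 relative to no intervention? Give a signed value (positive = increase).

Baseline:
  W = 86
  C = 90
  G = 98 + 4·86 − 5·90 = -8
  P = 186 − 2·86 − 6·90 − 3·(-8) = -502
  R = -45 + 86 − 3·90 + (-502) = -731
Option 1 (W − 13):
  W = 86 − 13 = 73
  C = 90
  G = 98 + 4·73 − 5·90 = -60
  P = 186 − 2·73 − 6·90 − 3·(-60) = -320
  R = -45 + 73 − 3·90 + (-320) = -562
Change in R: -562 − (-731) = 169

169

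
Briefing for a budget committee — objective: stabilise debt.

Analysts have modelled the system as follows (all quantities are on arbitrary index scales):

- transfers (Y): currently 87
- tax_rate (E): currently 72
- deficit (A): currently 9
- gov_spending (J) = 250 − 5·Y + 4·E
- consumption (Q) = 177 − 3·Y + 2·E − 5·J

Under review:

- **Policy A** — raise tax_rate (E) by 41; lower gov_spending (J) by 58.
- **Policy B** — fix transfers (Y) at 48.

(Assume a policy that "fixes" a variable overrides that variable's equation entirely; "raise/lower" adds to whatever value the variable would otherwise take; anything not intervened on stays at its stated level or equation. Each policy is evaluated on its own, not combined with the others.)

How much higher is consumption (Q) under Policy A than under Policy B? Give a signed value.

410

Policy A (E + 41, J − 58):
  Y = 87
  E = 72 + 41 = 113
  J = 250 − 5·87 + 4·113 (−58 from intervention) = 209
  Q = 177 − 3·87 + 2·113 − 5·209 = -903
Policy B (Y := 48):
  Y = 48
  E = 72
  J = 250 − 5·48 + 4·72 = 298
  Q = 177 − 3·48 + 2·72 − 5·298 = -1313
Q: -903 − (-1313) = 410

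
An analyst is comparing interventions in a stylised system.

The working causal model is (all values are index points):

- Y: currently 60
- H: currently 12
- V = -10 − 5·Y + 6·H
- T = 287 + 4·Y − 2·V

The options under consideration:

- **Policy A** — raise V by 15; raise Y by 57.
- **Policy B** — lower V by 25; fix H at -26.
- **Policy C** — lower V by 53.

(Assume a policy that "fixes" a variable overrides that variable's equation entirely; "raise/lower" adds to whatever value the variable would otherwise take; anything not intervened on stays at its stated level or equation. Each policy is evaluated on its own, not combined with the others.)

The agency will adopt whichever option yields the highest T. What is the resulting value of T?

1771

Policy A (V + 15, Y + 57):
  Y = 60 + 57 = 117
  H = 12
  V = -10 − 5·117 + 6·12 (+15 from intervention) = -508
  T = 287 + 4·117 − 2·(-508) = 1771
Policy B (V − 25, H := -26):
  Y = 60
  H = -26
  V = -10 − 5·60 + 6·(-26) (−25 from intervention) = -491
  T = 287 + 4·60 − 2·(-491) = 1509
Policy C (V − 53):
  Y = 60
  H = 12
  V = -10 − 5·60 + 6·12 (−53 from intervention) = -291
  T = 287 + 4·60 − 2·(-291) = 1109
Comparing — Policy A: T=1771, Policy B: T=1509, Policy C: T=1109. Highest is 1771 (Policy A).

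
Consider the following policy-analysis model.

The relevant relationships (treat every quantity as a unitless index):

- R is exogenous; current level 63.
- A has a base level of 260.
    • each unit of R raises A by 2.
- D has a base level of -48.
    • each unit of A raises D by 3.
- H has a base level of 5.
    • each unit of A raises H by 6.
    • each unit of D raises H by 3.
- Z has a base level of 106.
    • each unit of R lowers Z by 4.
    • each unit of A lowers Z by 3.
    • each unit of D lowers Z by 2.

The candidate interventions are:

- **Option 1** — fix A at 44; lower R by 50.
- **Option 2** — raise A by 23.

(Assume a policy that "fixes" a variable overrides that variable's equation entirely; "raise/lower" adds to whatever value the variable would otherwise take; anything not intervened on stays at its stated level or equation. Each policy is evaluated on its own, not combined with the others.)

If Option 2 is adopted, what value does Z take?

Option 2 (A + 23):
  R = 63
  A = 260 + 2·63 (+23 from intervention) = 409
  D = -48 + 3·409 = 1179
  Z = 106 − 4·63 − 3·409 − 2·1179 = -3731

-3731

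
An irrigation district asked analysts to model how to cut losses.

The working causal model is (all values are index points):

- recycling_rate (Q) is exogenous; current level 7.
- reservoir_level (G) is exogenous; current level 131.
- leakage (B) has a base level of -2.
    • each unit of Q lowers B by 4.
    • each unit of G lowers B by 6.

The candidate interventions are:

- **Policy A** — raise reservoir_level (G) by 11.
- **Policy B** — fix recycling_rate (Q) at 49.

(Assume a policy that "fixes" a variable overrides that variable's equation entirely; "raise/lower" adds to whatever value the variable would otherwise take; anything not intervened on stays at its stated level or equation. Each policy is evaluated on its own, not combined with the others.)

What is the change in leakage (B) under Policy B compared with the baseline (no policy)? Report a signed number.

-168

Baseline:
  Q = 7
  G = 131
  B = -2 − 4·7 − 6·131 = -816
Policy B (Q := 49):
  Q = 49
  G = 131
  B = -2 − 4·49 − 6·131 = -984
Change in B: -984 − (-816) = -168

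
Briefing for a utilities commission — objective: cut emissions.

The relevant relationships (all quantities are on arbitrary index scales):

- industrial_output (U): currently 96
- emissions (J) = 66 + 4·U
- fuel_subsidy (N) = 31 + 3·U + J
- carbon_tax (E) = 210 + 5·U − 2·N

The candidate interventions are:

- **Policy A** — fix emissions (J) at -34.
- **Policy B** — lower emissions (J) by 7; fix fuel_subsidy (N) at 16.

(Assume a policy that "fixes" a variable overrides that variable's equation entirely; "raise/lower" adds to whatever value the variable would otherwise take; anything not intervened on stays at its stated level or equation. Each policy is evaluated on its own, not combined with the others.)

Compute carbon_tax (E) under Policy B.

658

Policy B (J − 7, N := 16):
  U = 96
  J = 66 + 4·96 (−7 from intervention) = 443
  N = 16
  E = 210 + 5·96 − 2·16 = 658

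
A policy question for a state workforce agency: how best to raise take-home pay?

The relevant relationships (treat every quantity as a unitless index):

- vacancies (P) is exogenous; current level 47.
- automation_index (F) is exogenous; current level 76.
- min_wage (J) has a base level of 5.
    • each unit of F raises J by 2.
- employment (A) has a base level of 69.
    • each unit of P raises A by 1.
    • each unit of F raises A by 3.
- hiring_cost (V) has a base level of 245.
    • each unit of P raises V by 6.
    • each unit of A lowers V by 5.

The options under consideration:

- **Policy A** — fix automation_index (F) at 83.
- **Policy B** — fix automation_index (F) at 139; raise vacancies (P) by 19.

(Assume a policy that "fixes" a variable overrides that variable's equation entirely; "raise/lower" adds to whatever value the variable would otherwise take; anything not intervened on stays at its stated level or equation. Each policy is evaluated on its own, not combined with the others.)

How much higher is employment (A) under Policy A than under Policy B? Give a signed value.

-187

Policy A (F := 83):
  P = 47
  F = 83
  A = 69 + 47 + 3·83 = 365
Policy B (F := 139, P + 19):
  P = 47 + 19 = 66
  F = 139
  A = 69 + 66 + 3·139 = 552
A: 365 − 552 = -187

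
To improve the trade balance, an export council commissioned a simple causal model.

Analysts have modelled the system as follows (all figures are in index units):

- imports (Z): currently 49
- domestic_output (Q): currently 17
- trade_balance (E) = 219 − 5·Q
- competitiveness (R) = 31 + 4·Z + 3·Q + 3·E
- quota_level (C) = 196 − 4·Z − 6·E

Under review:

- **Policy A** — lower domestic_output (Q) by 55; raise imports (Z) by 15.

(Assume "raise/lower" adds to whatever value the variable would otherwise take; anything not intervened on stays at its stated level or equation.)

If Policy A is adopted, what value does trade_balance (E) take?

Policy A (Q − 55, Z + 15):
  Q = 17 − 55 = -38
  E = 219 − 5·(-38) = 409

409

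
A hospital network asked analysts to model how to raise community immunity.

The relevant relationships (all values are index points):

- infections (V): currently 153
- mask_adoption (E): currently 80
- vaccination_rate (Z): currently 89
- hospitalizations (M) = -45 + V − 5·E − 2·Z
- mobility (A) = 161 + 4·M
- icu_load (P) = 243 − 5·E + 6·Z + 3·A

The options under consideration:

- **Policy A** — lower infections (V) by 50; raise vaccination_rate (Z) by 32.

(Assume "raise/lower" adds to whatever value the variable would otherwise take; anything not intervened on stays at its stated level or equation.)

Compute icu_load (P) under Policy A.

-5956

Policy A (V − 50, Z + 32):
  V = 153 − 50 = 103
  E = 80
  Z = 89 + 32 = 121
  M = -45 + 103 − 5·80 − 2·121 = -584
  A = 161 + 4·(-584) = -2175
  P = 243 − 5·80 + 6·121 + 3·(-2175) = -5956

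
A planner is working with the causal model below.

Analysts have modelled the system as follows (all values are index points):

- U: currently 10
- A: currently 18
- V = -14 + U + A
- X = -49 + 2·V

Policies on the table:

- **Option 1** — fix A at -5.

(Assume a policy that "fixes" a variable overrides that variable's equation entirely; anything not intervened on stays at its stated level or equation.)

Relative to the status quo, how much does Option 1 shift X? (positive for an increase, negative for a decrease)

Baseline:
  U = 10
  A = 18
  V = -14 + 10 + 18 = 14
  X = -49 + 2·14 = -21
Option 1 (A := -5):
  U = 10
  A = -5
  V = -14 + 10 + (-5) = -9
  X = -49 + 2·(-9) = -67
Change in X: -67 − (-21) = -46

-46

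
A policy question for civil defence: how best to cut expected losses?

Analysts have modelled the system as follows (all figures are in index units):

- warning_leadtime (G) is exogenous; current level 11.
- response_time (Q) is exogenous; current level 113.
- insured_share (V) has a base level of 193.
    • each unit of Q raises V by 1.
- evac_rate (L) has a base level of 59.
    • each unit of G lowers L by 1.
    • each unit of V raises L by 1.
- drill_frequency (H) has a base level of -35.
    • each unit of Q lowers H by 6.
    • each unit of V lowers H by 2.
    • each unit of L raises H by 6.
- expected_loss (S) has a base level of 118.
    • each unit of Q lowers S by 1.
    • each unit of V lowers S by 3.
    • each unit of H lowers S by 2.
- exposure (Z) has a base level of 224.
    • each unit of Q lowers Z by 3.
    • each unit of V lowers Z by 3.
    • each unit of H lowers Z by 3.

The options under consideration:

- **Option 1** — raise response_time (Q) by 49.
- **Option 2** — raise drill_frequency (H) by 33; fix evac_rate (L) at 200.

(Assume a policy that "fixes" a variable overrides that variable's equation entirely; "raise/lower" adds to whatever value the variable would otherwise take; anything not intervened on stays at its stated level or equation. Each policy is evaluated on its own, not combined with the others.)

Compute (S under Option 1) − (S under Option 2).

Option 1 (Q + 49):
  G = 11
  Q = 113 + 49 = 162
  V = 193 + 162 = 355
  L = 59 − 11 + 355 = 403
  H = -35 − 6·162 − 2·355 + 6·403 = 701
  S = 118 − 162 − 3·355 − 2·701 = -2511
Option 2 (H + 33, L := 200):
  G = 11
  Q = 113
  V = 193 + 113 = 306
  L = 200
  H = -35 − 6·113 − 2·306 + 6·200 (+33 from intervention) = -92
  S = 118 − 113 − 3·306 − 2·(-92) = -729
S: -2511 − (-729) = -1782

-1782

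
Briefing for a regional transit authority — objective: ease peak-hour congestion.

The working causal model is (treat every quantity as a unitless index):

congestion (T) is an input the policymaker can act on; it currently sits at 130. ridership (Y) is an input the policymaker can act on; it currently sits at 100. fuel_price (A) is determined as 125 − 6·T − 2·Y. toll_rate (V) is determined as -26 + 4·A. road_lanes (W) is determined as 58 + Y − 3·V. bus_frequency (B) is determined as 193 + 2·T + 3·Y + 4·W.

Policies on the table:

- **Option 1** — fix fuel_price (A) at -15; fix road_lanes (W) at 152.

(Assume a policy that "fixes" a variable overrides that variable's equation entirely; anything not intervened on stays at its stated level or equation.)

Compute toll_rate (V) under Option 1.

Option 1 (A := -15, W := 152):
  T = 130
  Y = 100
  A = -15
  V = -26 + 4·(-15) = -86

-86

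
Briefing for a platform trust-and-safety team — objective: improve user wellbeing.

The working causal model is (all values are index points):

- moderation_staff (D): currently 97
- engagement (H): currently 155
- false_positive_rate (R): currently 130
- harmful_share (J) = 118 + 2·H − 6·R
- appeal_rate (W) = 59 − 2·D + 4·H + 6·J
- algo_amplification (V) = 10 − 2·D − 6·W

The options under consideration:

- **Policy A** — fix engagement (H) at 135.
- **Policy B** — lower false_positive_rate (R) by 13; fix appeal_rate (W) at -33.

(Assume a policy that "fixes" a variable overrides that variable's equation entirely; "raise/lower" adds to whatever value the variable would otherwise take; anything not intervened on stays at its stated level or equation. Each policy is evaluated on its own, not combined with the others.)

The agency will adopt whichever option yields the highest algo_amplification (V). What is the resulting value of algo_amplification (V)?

11498

Policy A (H := 135):
  D = 97
  H = 135
  R = 130
  J = 118 + 2·135 − 6·130 = -392
  W = 59 − 2·97 + 4·135 + 6·(-392) = -1947
  V = 10 − 2·97 − 6·(-1947) = 11498
Policy B (R − 13, W := -33):
  D = 97
  H = 155
  R = 130 − 13 = 117
  J = 118 + 2·155 − 6·117 = -274
  W = -33
  V = 10 − 2·97 − 6·(-33) = 14
Comparing — Policy A: V=11498, Policy B: V=14. Highest is 11498 (Policy A).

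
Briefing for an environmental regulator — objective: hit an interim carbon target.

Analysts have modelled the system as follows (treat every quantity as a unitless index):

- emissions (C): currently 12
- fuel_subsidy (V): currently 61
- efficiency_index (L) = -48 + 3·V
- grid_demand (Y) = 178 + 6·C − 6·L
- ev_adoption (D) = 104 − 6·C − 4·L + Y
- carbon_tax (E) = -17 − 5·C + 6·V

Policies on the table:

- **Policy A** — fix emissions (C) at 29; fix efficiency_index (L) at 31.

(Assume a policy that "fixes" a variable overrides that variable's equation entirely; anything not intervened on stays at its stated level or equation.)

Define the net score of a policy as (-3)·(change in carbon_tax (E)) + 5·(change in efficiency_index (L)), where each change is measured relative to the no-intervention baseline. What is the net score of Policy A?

Baseline:
  C = 12
  V = 61
  L = -48 + 3·61 = 135
  E = -17 − 5·12 + 6·61 = 289
Policy A (C := 29, L := 31):
  C = 29
  V = 61
  L = 31
  E = -17 − 5·29 + 6·61 = 204
ΔE = 204 − 289 = -85; ΔL = 31 − 135 = -104
Score = (-3)·(-85) + 5·(-104) = -265

-265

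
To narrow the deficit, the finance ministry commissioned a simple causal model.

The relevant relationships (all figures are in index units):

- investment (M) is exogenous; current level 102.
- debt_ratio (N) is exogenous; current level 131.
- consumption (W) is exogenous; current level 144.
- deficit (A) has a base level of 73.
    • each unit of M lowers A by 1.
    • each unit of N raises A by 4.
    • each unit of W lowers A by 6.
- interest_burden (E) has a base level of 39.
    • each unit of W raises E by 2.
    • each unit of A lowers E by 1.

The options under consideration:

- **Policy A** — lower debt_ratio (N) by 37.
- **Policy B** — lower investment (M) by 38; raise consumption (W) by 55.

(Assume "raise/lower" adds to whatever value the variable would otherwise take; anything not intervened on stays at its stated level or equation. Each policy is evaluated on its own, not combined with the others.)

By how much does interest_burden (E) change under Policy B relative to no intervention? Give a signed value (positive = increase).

Baseline:
  M = 102
  N = 131
  W = 144
  A = 73 − 102 + 4·131 − 6·144 = -369
  E = 39 + 2·144 − (-369) = 696
Policy B (M − 38, W + 55):
  M = 102 − 38 = 64
  N = 131
  W = 144 + 55 = 199
  A = 73 − 64 + 4·131 − 6·199 = -661
  E = 39 + 2·199 − (-661) = 1098
Change in E: 1098 − 696 = 402

402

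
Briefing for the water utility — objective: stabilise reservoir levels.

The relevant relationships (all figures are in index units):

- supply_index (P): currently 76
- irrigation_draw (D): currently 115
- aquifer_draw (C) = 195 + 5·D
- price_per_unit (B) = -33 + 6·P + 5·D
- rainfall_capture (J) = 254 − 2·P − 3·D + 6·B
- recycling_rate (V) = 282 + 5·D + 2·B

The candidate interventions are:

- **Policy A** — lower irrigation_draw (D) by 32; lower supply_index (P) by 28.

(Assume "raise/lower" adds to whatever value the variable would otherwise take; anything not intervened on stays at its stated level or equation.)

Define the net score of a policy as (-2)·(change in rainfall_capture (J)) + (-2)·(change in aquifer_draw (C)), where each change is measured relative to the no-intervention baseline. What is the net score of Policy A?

Baseline:
  P = 76
  D = 115
  C = 195 + 5·115 = 770
  B = -33 + 6·76 + 5·115 = 998
  J = 254 − 2·76 − 3·115 + 6·998 = 5745
Policy A (D − 32, P − 28):
  P = 76 − 28 = 48
  D = 115 − 32 = 83
  C = 195 + 5·83 = 610
  B = -33 + 6·48 + 5·83 = 670
  J = 254 − 2·48 − 3·83 + 6·670 = 3929
ΔJ = 3929 − 5745 = -1816; ΔC = 610 − 770 = -160
Score = (-2)·(-1816) + (-2)·(-160) = 3952

3952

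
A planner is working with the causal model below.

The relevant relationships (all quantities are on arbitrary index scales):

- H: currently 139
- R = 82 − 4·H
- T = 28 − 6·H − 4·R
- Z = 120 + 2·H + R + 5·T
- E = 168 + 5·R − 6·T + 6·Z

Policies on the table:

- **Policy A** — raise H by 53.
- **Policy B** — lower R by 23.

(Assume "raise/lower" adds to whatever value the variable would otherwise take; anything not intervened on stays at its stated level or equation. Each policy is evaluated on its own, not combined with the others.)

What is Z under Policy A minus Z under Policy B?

Policy A (H + 53):
  H = 139 + 53 = 192
  R = 82 − 4·192 = -686
  T = 28 − 6·192 − 4·(-686) = 1620
  Z = 120 + 2·192 + (-686) + 5·1620 = 7918
Policy B (R − 23):
  H = 139
  R = 82 − 4·139 (−23 from intervention) = -497
  T = 28 − 6·139 − 4·(-497) = 1182
  Z = 120 + 2·139 + (-497) + 5·1182 = 5811
Z: 7918 − 5811 = 2107

2107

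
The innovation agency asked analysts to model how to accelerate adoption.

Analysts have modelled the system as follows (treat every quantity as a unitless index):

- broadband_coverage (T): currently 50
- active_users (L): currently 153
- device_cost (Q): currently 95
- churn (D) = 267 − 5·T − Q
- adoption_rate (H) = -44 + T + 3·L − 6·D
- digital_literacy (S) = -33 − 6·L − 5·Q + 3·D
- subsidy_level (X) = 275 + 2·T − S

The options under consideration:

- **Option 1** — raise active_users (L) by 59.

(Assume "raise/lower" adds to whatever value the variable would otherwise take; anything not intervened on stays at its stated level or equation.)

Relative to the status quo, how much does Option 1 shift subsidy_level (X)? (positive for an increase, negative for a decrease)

354

Baseline:
  T = 50
  L = 153
  Q = 95
  D = 267 − 5·50 − 95 = -78
  S = -33 − 6·153 − 5·95 + 3·(-78) = -1660
  X = 275 + 2·50 − (-1660) = 2035
Option 1 (L + 59):
  T = 50
  L = 153 + 59 = 212
  Q = 95
  D = 267 − 5·50 − 95 = -78
  S = -33 − 6·212 − 5·95 + 3·(-78) = -2014
  X = 275 + 2·50 − (-2014) = 2389
Change in X: 2389 − 2035 = 354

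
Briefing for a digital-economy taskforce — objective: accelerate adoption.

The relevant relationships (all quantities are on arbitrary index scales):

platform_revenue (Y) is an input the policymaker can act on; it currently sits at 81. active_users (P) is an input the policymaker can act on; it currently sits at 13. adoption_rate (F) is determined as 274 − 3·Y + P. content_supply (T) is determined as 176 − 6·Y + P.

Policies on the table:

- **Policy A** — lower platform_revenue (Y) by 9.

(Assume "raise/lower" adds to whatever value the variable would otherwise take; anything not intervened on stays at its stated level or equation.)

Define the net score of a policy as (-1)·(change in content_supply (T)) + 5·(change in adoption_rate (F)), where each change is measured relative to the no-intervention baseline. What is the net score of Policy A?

81

Baseline:
  Y = 81
  P = 13
  F = 274 − 3·81 + 13 = 44
  T = 176 − 6·81 + 13 = -297
Policy A (Y − 9):
  Y = 81 − 9 = 72
  P = 13
  F = 274 − 3·72 + 13 = 71
  T = 176 − 6·72 + 13 = -243
ΔT = -243 − (-297) = 54; ΔF = 71 − 44 = 27
Score = (-1)·54 + 5·27 = 81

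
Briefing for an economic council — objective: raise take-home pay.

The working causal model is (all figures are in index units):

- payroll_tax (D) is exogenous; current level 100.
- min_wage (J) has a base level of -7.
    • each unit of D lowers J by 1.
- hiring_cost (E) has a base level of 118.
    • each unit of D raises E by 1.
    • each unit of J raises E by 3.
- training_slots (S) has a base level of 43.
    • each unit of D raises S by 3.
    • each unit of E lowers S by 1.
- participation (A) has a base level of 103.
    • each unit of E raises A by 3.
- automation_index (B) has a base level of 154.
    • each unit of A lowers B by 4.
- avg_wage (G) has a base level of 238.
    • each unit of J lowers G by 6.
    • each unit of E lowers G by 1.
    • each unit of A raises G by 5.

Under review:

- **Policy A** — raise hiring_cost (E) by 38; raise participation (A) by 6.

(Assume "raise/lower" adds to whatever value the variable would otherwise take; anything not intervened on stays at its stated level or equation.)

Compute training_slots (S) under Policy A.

Policy A (E + 38, A + 6):
  D = 100
  J = -7 − 100 = -107
  E = 118 + 100 + 3·(-107) (+38 from intervention) = -65
  S = 43 + 3·100 − (-65) = 408

408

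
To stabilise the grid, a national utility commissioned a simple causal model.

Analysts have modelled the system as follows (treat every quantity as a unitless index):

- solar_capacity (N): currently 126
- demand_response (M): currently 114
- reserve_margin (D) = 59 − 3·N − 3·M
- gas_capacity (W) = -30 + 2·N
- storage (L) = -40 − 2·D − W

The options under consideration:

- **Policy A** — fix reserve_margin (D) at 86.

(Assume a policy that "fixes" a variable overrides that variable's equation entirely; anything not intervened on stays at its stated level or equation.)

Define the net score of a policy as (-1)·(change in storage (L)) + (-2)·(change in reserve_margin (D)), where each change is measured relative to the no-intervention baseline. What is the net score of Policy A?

Baseline:
  N = 126
  M = 114
  D = 59 − 3·126 − 3·114 = -661
  W = -30 + 2·126 = 222
  L = -40 − 2·(-661) − 222 = 1060
Policy A (D := 86):
  N = 126
  M = 114
  D = 86
  W = -30 + 2·126 = 222
  L = -40 − 2·86 − 222 = -434
ΔL = -434 − 1060 = -1494; ΔD = 86 − (-661) = 747
Score = (-1)·(-1494) + (-2)·747 = 0

0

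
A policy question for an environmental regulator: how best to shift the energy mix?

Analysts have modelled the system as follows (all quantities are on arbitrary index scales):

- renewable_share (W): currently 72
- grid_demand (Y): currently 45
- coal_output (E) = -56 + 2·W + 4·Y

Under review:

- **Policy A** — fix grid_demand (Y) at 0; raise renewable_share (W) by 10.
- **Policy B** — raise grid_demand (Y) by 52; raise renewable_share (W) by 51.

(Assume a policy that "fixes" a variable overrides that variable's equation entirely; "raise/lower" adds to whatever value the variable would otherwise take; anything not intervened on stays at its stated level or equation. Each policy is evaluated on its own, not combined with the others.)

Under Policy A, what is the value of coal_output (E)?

Policy A (Y := 0, W + 10):
  W = 72 + 10 = 82
  Y = 0
  E = -56 + 2·82 + 4·0 = 108

108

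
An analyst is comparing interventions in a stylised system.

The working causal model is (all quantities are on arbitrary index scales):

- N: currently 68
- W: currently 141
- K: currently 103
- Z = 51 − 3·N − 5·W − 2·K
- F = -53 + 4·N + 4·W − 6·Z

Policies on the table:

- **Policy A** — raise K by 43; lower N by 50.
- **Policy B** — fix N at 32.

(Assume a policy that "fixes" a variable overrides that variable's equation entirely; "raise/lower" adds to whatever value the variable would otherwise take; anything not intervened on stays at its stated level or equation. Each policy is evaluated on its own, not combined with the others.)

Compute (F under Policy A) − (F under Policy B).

208

Policy A (K + 43, N − 50):
  N = 68 − 50 = 18
  W = 141
  K = 103 + 43 = 146
  Z = 51 − 3·18 − 5·141 − 2·146 = -1000
  F = -53 + 4·18 + 4·141 − 6·(-1000) = 6583
Policy B (N := 32):
  N = 32
  W = 141
  K = 103
  Z = 51 − 3·32 − 5·141 − 2·103 = -956
  F = -53 + 4·32 + 4·141 − 6·(-956) = 6375
F: 6583 − 6375 = 208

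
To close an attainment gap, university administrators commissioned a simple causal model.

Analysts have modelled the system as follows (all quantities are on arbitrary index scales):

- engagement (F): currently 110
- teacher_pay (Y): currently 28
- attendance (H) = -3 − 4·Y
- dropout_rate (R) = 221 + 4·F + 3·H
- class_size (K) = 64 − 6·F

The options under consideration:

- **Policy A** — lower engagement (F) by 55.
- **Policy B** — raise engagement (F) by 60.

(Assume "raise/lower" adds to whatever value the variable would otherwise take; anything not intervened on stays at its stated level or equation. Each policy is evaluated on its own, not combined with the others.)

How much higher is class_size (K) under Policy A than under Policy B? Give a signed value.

Policy A (F − 55):
  F = 110 − 55 = 55
  K = 64 − 6·55 = -266
Policy B (F + 60):
  F = 110 + 60 = 170
  K = 64 − 6·170 = -956
K: -266 − (-956) = 690

690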